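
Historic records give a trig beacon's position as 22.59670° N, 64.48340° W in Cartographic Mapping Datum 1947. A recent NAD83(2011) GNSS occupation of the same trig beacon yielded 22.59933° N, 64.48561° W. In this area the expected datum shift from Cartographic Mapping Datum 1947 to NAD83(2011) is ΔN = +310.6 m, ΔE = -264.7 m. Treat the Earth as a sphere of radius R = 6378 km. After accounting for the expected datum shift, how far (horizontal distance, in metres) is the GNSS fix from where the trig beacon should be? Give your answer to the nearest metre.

Observed coordinate differences: Δφ = +0.00263°, Δλ = -0.00221°.
Converting to metres (1° lat = 111317 m, cos φ = 0.923232): observed ΔN = 292.8 m, observed ΔE = -227.1 m.
Subtracting the expected shift leaves a residual of 292.8 − (310.6) = -17.8 m north and -227.1 − (-264.7) = 37.6 m east.
Residual distance = √((-17.8)² + 37.6²) = 41.6 m.

42 m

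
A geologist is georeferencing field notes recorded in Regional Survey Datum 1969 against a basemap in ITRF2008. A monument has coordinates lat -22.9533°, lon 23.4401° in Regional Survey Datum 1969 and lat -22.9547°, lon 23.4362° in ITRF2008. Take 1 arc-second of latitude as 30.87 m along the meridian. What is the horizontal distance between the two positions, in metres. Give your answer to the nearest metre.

428 m

Δφ = -22.9547° − -22.9533° = -0.0014°; Δλ = 23.4362° − 23.4401° = -0.0039°.
1° of latitude = 3600 × 30.87 = 111132 m.
ΔN = Δφ × 111132 = -155.6 m; ΔE = Δλ × 111132 × cos(-22.9533°) = -0.0039 × 111132 × 0.920823 = -399.1 m.
Distance = √(ΔE² + ΔN²) = √((-399.1)² + (-155.6)²) = 428.4 m.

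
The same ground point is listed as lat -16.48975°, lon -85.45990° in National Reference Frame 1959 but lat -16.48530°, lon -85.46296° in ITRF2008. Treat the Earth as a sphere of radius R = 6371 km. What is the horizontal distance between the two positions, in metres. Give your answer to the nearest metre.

593 m

Δφ = -16.48530° − -16.48975° = +0.00445°; Δλ = -85.46296° − -85.45990° = -0.00306°.
1° along a meridian = πR/180 = 111195 m.
ΔN = Δφ × 111195 = 494.8 m; ΔE = Δλ × 111195 × cos(-16.48975°) = -0.00306 × 111195 × 0.958871 = -326.3 m.
Distance = √(ΔE² + ΔN²) = √((-326.3)² + 494.8²) = 592.7 m.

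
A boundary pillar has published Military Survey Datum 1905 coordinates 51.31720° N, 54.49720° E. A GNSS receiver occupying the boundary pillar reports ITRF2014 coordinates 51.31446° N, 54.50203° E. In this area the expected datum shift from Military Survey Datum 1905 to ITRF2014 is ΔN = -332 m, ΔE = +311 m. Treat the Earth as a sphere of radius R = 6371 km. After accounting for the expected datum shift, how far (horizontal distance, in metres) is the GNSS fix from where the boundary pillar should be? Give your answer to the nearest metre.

Observed coordinate differences: Δφ = -0.00274°, Δλ = +0.00483°.
Converting to metres (1° lat = 111195 m, cos φ = 0.625008): observed ΔN = -304.7 m, observed ΔE = 335.7 m.
Subtracting the expected shift leaves a residual of -304.7 − (-332) = 27.3 m north and 335.7 − (311) = 24.7 m east.
Residual distance = √(27.3² + 24.7²) = 36.8 m.

37 m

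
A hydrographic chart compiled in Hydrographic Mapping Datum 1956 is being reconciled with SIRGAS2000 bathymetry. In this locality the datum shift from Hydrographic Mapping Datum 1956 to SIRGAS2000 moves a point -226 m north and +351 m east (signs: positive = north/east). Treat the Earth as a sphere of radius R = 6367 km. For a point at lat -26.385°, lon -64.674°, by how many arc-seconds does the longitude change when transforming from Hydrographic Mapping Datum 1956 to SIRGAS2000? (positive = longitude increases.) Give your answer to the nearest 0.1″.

Δλ = 12.7″

At latitude -26.385°, cos φ = 0.895828.
One radian of longitude at latitude φ spans R cos φ, so Δλ = ΔE / (R cos φ) = 351.0 / (6367000 × 0.895828) = 6.1539e-05 rad = 12.693″.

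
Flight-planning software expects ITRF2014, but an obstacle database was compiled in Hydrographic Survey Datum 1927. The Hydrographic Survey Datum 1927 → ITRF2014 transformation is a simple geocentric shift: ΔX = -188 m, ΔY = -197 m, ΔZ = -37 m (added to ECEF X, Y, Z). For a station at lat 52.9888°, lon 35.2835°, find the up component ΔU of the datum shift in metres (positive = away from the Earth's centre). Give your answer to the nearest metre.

ΔU = -190 m

At φ = 52.9888°, λ = 35.2835°: sin φ = 0.798518, cos φ = 0.601971, sin λ = 0.577623, cos λ = 0.816304.
ΔU = cos φ cos λ·ΔX + cos φ sin λ·ΔY + sin φ·ΔZ = (0.601971)(0.816304)(-188) + (0.601971)(0.577623)(-197) + (0.798518)(-37) = -190.43 m.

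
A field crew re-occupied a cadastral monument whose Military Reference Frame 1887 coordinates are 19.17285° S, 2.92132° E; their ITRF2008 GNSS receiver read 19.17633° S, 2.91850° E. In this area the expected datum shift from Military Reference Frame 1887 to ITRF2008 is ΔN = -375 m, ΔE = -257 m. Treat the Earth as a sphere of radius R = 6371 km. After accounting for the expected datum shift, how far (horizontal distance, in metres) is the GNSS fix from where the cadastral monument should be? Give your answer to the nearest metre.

Observed coordinate differences: Δφ = -0.00348°, Δλ = -0.00282°.
Converting to metres (1° lat = 111195 m, cos φ = 0.944532): observed ΔN = -387.0 m, observed ΔE = -296.2 m.
Subtracting the expected shift leaves a residual of -387.0 − (-375) = -12.0 m north and -296.2 − (-257) = -39.2 m east.
Residual distance = √((-12.0)² + (-39.2)²) = 41.0 m.

41 m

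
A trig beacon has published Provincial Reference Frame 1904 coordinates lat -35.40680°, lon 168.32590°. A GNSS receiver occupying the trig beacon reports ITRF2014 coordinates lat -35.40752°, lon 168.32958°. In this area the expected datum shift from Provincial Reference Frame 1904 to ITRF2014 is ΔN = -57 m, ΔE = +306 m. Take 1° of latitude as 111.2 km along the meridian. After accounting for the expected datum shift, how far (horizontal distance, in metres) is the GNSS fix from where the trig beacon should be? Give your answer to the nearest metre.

36 m

Observed coordinate differences: Δφ = -0.00072°, Δλ = +0.00368°.
Converting to metres (1° lat = 111200 m, cos φ = 0.815059): observed ΔN = -80.1 m, observed ΔE = 333.5 m.
Subtracting the expected shift leaves a residual of -80.1 − (-57) = -23.1 m north and 333.5 − (306) = 27.5 m east.
Residual distance = √((-23.1)² + 27.5²) = 35.9 m.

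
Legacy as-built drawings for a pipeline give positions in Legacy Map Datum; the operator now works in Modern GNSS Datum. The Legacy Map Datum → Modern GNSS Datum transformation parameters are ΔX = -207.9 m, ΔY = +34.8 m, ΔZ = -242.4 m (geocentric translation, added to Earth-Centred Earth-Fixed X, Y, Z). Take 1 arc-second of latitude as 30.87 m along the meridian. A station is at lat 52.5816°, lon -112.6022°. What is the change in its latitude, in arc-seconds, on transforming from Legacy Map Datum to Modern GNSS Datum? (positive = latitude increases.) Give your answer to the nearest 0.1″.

Δφ = -6.0″

sin φ = 0.794220, cos φ = 0.607631, sin λ = -0.923195, cos λ = -0.384331.
North component: ΔN = −sin φ cos λ·ΔX − sin φ sin λ·ΔY + cos φ·ΔZ = −(0.794220)(-0.384331)(-207.9) − (0.794220)(-0.923195)(34.8) + (0.607631)(-242.4) = -185.23 m.
1° of latitude spans 3600 × 30.87 = 111132 m, so Δφ = -185.23 / 111132 × 3600 = -6.000″.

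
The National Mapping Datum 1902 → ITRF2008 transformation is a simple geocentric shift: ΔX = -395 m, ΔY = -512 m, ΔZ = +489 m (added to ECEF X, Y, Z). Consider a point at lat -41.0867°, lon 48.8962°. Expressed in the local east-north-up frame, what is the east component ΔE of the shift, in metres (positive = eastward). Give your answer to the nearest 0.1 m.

The local east axis at (φ, λ) is (−sin λ, cos λ, 0), so ΔE = −sin(48.8962°)·(-395) + cos(48.8962°)·(-512) = -38.96 m.

ΔE = -39.0 m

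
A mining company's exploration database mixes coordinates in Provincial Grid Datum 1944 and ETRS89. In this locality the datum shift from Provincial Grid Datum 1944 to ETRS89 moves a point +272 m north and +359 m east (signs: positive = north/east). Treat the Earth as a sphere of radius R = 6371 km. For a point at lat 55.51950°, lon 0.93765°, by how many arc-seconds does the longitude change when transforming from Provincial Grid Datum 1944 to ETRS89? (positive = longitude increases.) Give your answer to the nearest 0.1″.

At latitude 55.51950°, cos φ = 0.566126.
One radian of longitude at latitude φ spans R cos φ, so Δλ = ΔE / (R cos φ) = 359.0 / (6371000 × 0.566126) = 9.9535e-05 rad = 20.530″.

Δλ = 20.5″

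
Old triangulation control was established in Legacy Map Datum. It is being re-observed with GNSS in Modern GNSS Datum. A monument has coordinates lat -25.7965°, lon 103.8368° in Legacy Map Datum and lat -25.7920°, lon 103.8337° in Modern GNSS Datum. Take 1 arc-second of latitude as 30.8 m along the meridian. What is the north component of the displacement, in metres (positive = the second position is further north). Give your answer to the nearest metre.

ΔN = 499 m

Δφ = -25.7920° − -25.7965° = +0.0045°; Δλ = 103.8337° − 103.8368° = -0.0031°.
1° of latitude = 3600 × 30.80 = 110880 m.
ΔN = Δφ × 110880 = 499.0 m; ΔE = Δλ × 110880 × cos(-25.7965°) = -0.0031 × 110880 × 0.900345 = -309.5 m.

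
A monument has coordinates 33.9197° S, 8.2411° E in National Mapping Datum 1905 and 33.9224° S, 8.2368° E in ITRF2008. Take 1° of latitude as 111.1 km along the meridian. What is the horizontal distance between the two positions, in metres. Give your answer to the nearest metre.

497 m

Δφ = -33.9224° − -33.9197° = -0.0027°; Δλ = 8.2368° − 8.2411° = -0.0043°.
ΔN = Δφ × 111100 = -300.0 m; ΔE = Δλ × 111100 × cos(-33.9197°) = -0.0043 × 111100 × 0.829820 = -396.4 m.
Distance = √(ΔE² + ΔN²) = √((-396.4)² + (-300.0)²) = 497.1 m.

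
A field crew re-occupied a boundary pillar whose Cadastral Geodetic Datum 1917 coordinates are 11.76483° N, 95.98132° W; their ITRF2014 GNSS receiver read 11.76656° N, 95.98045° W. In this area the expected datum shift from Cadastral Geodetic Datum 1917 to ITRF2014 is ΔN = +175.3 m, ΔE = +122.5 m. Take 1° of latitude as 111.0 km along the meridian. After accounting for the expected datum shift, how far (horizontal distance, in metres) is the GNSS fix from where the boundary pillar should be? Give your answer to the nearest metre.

33 m

Observed coordinate differences: Δφ = +0.00173°, Δλ = +0.00087°.
Converting to metres (1° lat = 111000 m, cos φ = 0.978993): observed ΔN = 192.0 m, observed ΔE = 94.5 m.
Subtracting the expected shift leaves a residual of 192.0 − (175.3) = 16.7 m north and 94.5 − (122.5) = -28.0 m east.
Residual distance = √(16.7² + (-28.0)²) = 32.6 m.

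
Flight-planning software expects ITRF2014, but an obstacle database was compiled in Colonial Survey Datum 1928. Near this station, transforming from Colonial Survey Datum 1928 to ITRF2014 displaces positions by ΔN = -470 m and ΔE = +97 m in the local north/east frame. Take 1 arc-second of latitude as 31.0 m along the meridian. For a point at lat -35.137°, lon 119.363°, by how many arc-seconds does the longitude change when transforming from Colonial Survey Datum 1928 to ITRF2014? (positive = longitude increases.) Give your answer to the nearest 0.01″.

At latitude -35.137°, cos φ = 0.817778.
1″ of longitude at this latitude = 31.00 × cos φ = 25.3511 m, so Δλ = 97.0 / 25.3511 = 3.826″.

Δλ = 3.83″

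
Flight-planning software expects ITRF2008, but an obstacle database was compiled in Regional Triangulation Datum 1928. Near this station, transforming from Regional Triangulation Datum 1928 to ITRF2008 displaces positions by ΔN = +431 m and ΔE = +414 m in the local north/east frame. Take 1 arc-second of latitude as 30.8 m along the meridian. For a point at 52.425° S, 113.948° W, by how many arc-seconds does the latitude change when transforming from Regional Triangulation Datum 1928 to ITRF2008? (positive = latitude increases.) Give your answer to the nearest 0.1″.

Δφ = 14.0″

1″ of latitude = 30.80 m, so Δφ = 431.0 / 30.80 = 13.994″.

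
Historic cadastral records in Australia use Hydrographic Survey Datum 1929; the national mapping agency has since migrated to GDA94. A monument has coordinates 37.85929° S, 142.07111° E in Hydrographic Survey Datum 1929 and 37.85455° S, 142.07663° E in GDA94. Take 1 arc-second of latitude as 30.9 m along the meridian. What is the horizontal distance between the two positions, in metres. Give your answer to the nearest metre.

Δφ = -37.85455° − -37.85929° = +0.00474°; Δλ = 142.07663° − 142.07111° = +0.00552°.
1° of latitude = 3600 × 30.90 = 111240 m.
ΔN = Δφ × 111240 = 527.3 m; ΔE = Δλ × 111240 × cos(-37.85929°) = +0.00552 × 111240 × 0.789520 = 484.8 m.
Distance = √(ΔE² + ΔN²) = √(484.8² + 527.3²) = 716.3 m.

716 m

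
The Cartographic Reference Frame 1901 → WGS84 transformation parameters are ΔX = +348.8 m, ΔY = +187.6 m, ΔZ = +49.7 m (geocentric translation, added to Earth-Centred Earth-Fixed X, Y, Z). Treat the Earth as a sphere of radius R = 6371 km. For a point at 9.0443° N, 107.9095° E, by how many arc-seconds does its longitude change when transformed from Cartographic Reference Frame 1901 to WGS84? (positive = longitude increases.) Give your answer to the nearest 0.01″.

sin φ = 0.157198, cos φ = 0.987567, sin λ = 0.951543, cos λ = -0.307514.
East component: ΔE = −sin λ·ΔX + cos λ·ΔY = −(0.951543)(348.8) + (-0.307514)(187.6) = -389.59 m.
1° of latitude spans πR/180 = 111195 m; at latitude φ, 1° of longitude spans that × cos φ = 109812.5 m, so Δλ = -389.59 / 109812.5 × 3600 = -12.772″.

Δλ = -12.77″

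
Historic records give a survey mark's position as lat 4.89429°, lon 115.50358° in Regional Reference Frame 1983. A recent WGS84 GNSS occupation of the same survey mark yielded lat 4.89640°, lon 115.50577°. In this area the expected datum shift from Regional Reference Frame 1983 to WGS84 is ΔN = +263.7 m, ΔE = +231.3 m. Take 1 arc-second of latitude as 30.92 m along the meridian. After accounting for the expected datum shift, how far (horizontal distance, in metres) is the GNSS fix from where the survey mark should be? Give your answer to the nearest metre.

31 m

Observed coordinate differences: Δφ = +0.00211°, Δλ = +0.00219°.
Converting to metres (1° lat = 111312 m, cos φ = 0.996354): observed ΔN = 234.9 m, observed ΔE = 242.9 m.
Subtracting the expected shift leaves a residual of 234.9 − (263.7) = -28.8 m north and 242.9 − (231.3) = 11.6 m east.
Residual distance = √((-28.8)² + 11.6²) = 31.1 m.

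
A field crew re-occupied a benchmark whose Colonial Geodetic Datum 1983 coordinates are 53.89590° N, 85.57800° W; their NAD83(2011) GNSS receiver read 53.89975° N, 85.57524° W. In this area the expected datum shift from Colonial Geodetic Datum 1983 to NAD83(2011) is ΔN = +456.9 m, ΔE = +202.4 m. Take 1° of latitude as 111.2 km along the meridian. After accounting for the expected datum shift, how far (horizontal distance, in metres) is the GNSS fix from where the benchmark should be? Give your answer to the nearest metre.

Observed coordinate differences: Δφ = +0.00385°, Δλ = +0.00276°.
Converting to metres (1° lat = 111200 m, cos φ = 0.589254): observed ΔN = 428.1 m, observed ΔE = 180.8 m.
Subtracting the expected shift leaves a residual of 428.1 − (456.9) = -28.8 m north and 180.8 − (202.4) = -21.6 m east.
Residual distance = √((-28.8)² + (-21.6)²) = 36.0 m.

36 m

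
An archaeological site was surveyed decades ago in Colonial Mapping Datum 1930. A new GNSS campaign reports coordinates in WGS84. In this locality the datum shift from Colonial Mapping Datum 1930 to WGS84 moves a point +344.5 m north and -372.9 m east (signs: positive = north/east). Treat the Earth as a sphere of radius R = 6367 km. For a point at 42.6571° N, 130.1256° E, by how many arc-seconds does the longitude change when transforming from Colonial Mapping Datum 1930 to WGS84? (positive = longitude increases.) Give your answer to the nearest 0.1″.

Δλ = -16.4″

At latitude 42.6571°, cos φ = 0.735422.
One radian of longitude at latitude φ spans R cos φ, so Δλ = ΔE / (R cos φ) = -372.9 / (6367000 × 0.735422) = -7.9638e-05 rad = -16.427″.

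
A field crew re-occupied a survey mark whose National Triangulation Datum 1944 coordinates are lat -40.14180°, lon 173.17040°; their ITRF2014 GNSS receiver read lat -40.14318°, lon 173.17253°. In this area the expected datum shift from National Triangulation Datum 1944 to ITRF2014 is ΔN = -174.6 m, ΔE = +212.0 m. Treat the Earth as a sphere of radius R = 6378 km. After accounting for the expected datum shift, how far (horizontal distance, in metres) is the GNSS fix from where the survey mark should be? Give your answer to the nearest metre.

37 m

Observed coordinate differences: Δφ = -0.00138°, Δλ = +0.00213°.
Converting to metres (1° lat = 111317 m, cos φ = 0.764451): observed ΔN = -153.6 m, observed ΔE = 181.3 m.
Subtracting the expected shift leaves a residual of -153.6 − (-174.6) = 21.0 m north and 181.3 − (212.0) = -30.7 m east.
Residual distance = √(21.0² + (-30.7)²) = 37.2 m.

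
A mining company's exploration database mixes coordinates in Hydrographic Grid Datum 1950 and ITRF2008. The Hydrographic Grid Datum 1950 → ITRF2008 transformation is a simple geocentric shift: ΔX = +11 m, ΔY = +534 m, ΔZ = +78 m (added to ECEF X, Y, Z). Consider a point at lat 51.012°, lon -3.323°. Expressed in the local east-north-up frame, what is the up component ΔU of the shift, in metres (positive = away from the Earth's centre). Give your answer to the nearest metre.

ΔU = 48 m

At φ = 51.012°, λ = -3.323°: sin φ = 0.777278, cos φ = 0.629158, sin λ = -0.057965, cos λ = 0.998319.
ΔU = cos φ cos λ·ΔX + cos φ sin λ·ΔY + sin φ·ΔZ = (0.629158)(0.998319)(11) + (0.629158)(-0.057965)(534) + (0.777278)(78) = 48.06 m.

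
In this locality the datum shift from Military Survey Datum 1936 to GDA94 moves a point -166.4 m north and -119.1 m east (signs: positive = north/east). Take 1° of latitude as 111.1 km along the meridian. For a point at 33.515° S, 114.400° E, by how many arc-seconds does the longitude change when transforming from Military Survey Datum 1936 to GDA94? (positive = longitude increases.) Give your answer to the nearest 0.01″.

Δλ = -4.63″

At latitude -33.515°, cos φ = 0.833741.
1° of longitude at this latitude = 111.1 × cos φ = 92.63 km, so Δλ = -119.1 / 92628.7 = -0.0012858° = -4.629″.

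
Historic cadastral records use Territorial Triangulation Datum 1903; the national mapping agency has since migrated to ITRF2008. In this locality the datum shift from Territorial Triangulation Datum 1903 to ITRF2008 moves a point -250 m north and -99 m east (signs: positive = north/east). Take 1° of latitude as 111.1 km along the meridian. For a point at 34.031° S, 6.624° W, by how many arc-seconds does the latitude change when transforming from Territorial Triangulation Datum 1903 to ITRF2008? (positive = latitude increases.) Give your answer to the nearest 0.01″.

1° of latitude = 111.1 km, so Δφ = -250.0 / 111100 = -0.0022502° = -8.101″.

Δφ = -8.10″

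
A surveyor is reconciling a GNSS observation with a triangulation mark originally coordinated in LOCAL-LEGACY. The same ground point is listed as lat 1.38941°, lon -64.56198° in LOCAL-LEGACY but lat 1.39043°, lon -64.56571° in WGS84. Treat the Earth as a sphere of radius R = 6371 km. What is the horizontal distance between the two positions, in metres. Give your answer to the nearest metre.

430 m

Δφ = 1.39043° − 1.38941° = +0.00102°; Δλ = -64.56571° − -64.56198° = -0.00373°.
1° along a meridian = πR/180 = 111195 m.
ΔN = Δφ × 111195 = 113.4 m; ΔE = Δλ × 111195 × cos(1.38941°) = -0.00373 × 111195 × 0.999706 = -414.6 m.
Distance = √(ΔE² + ΔN²) = √((-414.6)² + 113.4²) = 429.9 m.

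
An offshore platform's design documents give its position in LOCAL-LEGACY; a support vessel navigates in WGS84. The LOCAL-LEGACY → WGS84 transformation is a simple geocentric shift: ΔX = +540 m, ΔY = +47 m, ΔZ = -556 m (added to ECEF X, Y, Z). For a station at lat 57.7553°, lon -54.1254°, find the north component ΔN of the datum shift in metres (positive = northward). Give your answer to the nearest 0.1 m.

The local north axis is (−sin φ cos λ, −sin φ sin λ, cos φ), giving ΔN = -267.644 + 32.211 − 296.646 = -532.08 m.

ΔN = -532.1 m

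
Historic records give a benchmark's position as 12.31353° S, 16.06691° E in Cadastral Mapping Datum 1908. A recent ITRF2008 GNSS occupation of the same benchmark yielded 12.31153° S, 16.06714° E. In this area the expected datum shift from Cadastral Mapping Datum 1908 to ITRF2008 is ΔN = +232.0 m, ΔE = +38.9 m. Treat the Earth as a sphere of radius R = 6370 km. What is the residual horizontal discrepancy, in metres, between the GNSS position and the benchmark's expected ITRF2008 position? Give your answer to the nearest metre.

Observed coordinate differences: Δφ = +0.00200°, Δλ = +0.00023°.
Converting to metres (1° lat = 111177 m, cos φ = 0.976995): observed ΔN = 222.4 m, observed ΔE = 25.0 m.
Subtracting the expected shift leaves a residual of 222.4 − (232.0) = -9.6 m north and 25.0 − (38.9) = -13.9 m east.
Residual distance = √((-9.6)² + (-13.9)²) = 16.9 m.

17 m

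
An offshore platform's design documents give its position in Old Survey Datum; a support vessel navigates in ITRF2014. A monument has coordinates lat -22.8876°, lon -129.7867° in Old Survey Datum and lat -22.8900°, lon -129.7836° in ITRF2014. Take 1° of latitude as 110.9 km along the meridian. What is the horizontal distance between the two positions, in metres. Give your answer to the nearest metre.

Δφ = -22.8900° − -22.8876° = -0.0024°; Δλ = -129.7836° − -129.7867° = +0.0031°.
ΔN = Δφ × 110900 = -266.2 m; ΔE = Δλ × 110900 × cos(-22.8876°) = +0.0031 × 110900 × 0.921270 = 316.7 m.
Distance = √(ΔE² + ΔN²) = √(316.7² + (-266.2)²) = 413.7 m.

414 m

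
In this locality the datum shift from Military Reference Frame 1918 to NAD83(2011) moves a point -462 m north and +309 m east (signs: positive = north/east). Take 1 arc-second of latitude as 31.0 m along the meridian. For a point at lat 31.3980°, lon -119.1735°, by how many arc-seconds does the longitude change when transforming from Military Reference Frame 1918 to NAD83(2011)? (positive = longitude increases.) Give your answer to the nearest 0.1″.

At latitude 31.3980°, cos φ = 0.853569.
1″ of longitude at this latitude = 31.00 × cos φ = 26.4606 m, so Δλ = 309.0 / 26.4606 = 11.678″.

Δλ = 11.7″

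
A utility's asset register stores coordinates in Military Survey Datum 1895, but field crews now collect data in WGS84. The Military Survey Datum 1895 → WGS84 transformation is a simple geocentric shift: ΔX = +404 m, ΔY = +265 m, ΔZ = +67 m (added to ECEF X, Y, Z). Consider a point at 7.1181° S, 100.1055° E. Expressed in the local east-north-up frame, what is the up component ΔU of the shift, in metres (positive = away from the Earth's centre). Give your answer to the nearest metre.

ΔU = 180 m

The local up (radial) axis is (cos φ cos λ, cos φ sin λ, sin φ), giving ΔU = -70.340 + 258.878 − 8.302 = 180.24 m.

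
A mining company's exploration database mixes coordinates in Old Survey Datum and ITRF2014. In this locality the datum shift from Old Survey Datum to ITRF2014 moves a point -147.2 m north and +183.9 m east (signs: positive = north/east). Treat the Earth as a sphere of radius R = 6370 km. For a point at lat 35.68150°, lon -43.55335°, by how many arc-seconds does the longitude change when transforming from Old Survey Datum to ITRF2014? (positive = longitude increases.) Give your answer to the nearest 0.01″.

At latitude 35.68150°, cos φ = 0.812272.
One radian of longitude at latitude φ spans R cos φ, so Δλ = ΔE / (R cos φ) = 183.9 / (6370000 × 0.812272) = 3.5542e-05 rad = 7.331″.

Δλ = 7.33″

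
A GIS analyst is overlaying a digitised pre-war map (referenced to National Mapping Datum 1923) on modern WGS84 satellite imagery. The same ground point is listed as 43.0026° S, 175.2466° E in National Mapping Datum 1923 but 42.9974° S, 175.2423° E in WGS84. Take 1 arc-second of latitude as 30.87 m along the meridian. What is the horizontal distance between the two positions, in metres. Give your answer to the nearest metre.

675 m

Δφ = -42.9974° − -43.0026° = +0.0052°; Δλ = 175.2423° − 175.2466° = -0.0043°.
1° of latitude = 3600 × 30.87 = 111132 m.
ΔN = Δφ × 111132 = 577.9 m; ΔE = Δλ × 111132 × cos(-43.0026°) = -0.0043 × 111132 × 0.731323 = -349.5 m.
Distance = √(ΔE² + ΔN²) = √((-349.5)² + 577.9²) = 675.3 m.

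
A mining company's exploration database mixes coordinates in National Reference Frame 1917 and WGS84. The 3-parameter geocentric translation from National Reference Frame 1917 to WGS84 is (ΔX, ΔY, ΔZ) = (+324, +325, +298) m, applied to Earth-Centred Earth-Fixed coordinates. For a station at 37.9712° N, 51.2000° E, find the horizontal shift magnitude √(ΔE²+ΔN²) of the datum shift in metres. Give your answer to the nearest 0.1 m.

67.0 m

At φ = 37.9712°, λ = 51.2000°: sin φ = 0.615265, cos φ = 0.788320, sin λ = 0.779338, cos λ = 0.626604.
ΔE = −sin λ·ΔX + cos λ·ΔY = −(0.779338)·(324) + (0.626604)·(325) = -48.86 m.
ΔN = −sin φ cos λ·ΔX − sin φ sin λ·ΔY + cos φ·ΔZ = −(0.615265)(0.626604)(324) − (0.615265)(0.779338)(325) + (0.788320)(298) = -45.83 m.
Horizontal magnitude = √(ΔE² + ΔN²) = √((-48.86)² + (-45.83)²) = 66.99 m.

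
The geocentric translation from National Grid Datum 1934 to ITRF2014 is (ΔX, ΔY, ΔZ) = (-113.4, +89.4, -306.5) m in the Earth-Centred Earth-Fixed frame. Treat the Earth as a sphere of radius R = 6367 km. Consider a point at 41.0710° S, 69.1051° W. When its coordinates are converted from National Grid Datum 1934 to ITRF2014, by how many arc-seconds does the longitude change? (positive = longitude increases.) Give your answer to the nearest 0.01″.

Δλ = -3.18″

sin φ = -0.656994, cos φ = 0.753896, sin λ = -0.934236, cos λ = 0.356655.
East component: ΔE = −sin λ·ΔX + cos λ·ΔY = −(-0.934236)(-113.4) + (0.356655)(89.4) = -74.06 m.
1° of latitude spans πR/180 = 111125 m; at latitude φ, 1° of longitude spans that × cos φ = 83776.8 m, so Δλ = -74.06 / 83776.8 × 3600 = -3.182″.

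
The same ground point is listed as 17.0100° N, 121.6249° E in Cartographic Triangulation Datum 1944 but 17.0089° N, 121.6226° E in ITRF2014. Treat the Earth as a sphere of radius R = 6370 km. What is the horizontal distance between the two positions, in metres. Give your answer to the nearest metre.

273 m

Δφ = 17.0089° − 17.0100° = -0.0011°; Δλ = 121.6226° − 121.6249° = -0.0023°.
1° along a meridian = πR/180 = 111177 m.
ΔN = Δφ × 111177 = -122.3 m; ΔE = Δλ × 111177 × cos(17.0100°) = -0.0023 × 111177 × 0.956254 = -244.5 m.
Distance = √(ΔE² + ΔN²) = √((-244.5)² + (-122.3)²) = 273.4 m.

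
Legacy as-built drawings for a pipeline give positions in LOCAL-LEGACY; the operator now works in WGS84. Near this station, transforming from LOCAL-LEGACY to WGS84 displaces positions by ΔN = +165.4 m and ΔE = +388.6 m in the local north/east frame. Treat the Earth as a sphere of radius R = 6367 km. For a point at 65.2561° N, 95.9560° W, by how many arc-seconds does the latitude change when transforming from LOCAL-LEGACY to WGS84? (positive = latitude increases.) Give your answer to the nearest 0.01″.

Δφ = 5.36″

On a sphere of radius R, 1 rad of latitude = R, so Δφ = ΔN / R = 165.4 / 6367000 = 2.5978e-05 rad = 5.358″.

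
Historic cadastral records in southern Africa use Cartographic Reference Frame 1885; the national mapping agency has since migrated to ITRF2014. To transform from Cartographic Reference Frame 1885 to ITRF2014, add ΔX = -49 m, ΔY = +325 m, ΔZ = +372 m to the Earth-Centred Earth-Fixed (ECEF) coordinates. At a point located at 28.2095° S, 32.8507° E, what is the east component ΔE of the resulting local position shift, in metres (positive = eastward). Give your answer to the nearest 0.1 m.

ΔE = 299.6 m

At φ = -28.2095°, λ = 32.8507°: sin φ = -0.472697, cos φ = 0.881225, sin λ = 0.542452, cos λ = 0.840087.
ΔE = −sin λ·ΔX + cos λ·ΔY = −(0.542452)·(-49) + (0.840087)·(325) = 299.61 m.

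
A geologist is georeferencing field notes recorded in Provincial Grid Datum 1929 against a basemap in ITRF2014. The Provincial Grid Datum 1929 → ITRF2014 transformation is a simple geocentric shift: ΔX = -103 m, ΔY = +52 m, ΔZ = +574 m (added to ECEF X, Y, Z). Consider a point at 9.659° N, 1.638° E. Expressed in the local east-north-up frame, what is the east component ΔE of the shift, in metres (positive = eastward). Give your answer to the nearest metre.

ΔE = 55 m

At φ = 9.659°, λ = 1.638°: sin φ = 0.167784, cos φ = 0.985824, sin λ = 0.028585, cos λ = 0.999591.
ΔE = −sin λ·ΔX + cos λ·ΔY = −(0.028585)·(-103) + (0.999591)·(52) = 54.92 m.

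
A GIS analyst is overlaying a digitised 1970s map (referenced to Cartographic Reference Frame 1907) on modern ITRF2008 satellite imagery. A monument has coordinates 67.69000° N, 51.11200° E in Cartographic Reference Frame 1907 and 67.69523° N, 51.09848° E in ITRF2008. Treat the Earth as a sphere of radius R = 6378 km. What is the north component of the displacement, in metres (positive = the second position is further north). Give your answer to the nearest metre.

Δφ = 67.69523° − 67.69000° = +0.00523°; Δλ = 51.09848° − 51.11200° = -0.01352°.
1° along a meridian = πR/180 = 111317 m.
ΔN = Δφ × 111317 = 582.2 m; ΔE = Δλ × 111317 × cos(67.69000°) = -0.01352 × 111317 × 0.379618 = -571.3 m.

ΔN = 582 m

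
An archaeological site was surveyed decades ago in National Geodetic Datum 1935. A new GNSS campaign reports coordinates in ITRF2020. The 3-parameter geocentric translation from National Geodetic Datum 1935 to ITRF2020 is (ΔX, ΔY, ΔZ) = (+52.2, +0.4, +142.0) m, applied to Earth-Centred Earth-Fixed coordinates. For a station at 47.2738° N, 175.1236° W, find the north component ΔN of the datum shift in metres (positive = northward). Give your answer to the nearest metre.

At φ = 47.2738°, λ = -175.1236°: sin φ = 0.734604, cos φ = 0.678496, sin λ = -0.085007, cos λ = -0.996380.
ΔN = −sin φ cos λ·ΔX − sin φ sin λ·ΔY + cos φ·ΔZ = −(0.734604)(-0.996380)(52.2) − (0.734604)(-0.085007)(0.4) + (0.678496)(142.0) = 134.58 m.

ΔN = 135 m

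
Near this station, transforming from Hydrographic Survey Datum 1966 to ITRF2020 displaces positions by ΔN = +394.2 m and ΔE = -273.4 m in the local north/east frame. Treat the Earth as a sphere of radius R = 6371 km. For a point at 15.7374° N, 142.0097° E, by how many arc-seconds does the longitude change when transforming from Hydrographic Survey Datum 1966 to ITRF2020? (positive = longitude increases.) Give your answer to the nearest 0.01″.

At latitude 15.7374°, cos φ = 0.962515.
One radian of longitude at latitude φ spans R cos φ, so Δλ = ΔE / (R cos φ) = -273.4 / (6371000 × 0.962515) = -4.4584e-05 rad = -9.196″.

Δλ = -9.20″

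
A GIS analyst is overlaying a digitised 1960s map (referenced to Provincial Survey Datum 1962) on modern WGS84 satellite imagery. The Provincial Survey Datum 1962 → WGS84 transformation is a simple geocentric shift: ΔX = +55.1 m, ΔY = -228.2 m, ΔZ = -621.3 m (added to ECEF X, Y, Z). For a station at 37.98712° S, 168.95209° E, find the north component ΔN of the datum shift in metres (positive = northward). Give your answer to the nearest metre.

ΔN = -550 m

The local north axis is (−sin φ cos λ, −sin φ sin λ, cos φ), giving ΔN = -33.285 − 26.915 − 489.677 = -549.88 m.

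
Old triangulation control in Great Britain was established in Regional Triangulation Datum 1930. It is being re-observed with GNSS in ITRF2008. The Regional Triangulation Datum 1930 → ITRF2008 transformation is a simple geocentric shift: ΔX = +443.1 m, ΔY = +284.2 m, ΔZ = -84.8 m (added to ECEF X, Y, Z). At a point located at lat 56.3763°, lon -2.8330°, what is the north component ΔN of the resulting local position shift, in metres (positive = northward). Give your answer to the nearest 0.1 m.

ΔN = -403.8 m

The local north axis is (−sin φ cos λ, −sin φ sin λ, cos φ), giving ΔN = -368.515 + 11.696 − 46.957 = -403.78 m.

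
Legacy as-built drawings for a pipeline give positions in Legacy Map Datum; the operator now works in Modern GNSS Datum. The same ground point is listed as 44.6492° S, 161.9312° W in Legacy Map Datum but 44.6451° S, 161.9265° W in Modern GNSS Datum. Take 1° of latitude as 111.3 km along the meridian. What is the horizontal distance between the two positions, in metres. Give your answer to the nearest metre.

589 m

Δφ = -44.6451° − -44.6492° = +0.0041°; Δλ = -161.9265° − -161.9312° = +0.0047°.
ΔN = Δφ × 111300 = 456.3 m; ΔE = Δλ × 111300 × cos(-44.6492°) = +0.0047 × 111300 × 0.711423 = 372.2 m.
Distance = √(ΔE² + ΔN²) = √(372.2² + 456.3²) = 588.8 m.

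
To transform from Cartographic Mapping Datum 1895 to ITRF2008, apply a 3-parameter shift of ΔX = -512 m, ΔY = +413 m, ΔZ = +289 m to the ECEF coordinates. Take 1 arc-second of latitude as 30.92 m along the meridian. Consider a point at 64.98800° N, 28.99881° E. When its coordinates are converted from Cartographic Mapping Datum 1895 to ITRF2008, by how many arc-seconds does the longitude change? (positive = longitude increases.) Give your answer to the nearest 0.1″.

sin φ = 0.906219, cos φ = 0.422808, sin λ = 0.484791, cos λ = 0.874630.
East component: ΔE = −sin λ·ΔX + cos λ·ΔY = −(0.484791)(-512) + (0.874630)(413) = 609.44 m.
1° of latitude spans 3600 × 30.92 = 111312 m; at latitude φ, 1° of longitude spans that × cos φ = 47063.6 m, so Δλ = 609.44 / 47063.6 × 3600 = 46.617″.

Δλ = 46.6″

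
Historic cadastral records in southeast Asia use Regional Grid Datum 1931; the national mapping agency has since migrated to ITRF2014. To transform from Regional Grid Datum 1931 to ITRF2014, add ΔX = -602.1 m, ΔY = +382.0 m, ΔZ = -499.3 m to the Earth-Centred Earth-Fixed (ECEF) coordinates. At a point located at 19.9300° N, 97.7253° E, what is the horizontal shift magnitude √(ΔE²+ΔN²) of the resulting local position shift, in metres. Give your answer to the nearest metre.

At φ = 19.9300°, λ = 97.7253°: sin φ = 0.340872, cos φ = 0.940110, sin λ = 0.990924, cos λ = -0.134424.
ΔE = −sin λ·ΔX + cos λ·ΔY = −(0.990924)·(-602.1) + (-0.134424)·(382.0) = 545.29 m.
ΔN = −sin φ cos λ·ΔX − sin φ sin λ·ΔY + cos φ·ΔZ = −(0.340872)(-0.134424)(-602.1) − (0.340872)(0.990924)(382.0) + (0.940110)(-499.3) = -626.02 m.
Horizontal magnitude = √(ΔE² + ΔN²) = √(545.29² + (-626.02)²) = 830.20 m.

830 m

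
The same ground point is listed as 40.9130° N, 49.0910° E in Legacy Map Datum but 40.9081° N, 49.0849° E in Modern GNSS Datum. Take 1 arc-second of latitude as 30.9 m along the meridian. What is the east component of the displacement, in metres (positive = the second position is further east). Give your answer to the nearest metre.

ΔE = -513 m

Δφ = 40.9081° − 40.9130° = -0.0049°; Δλ = 49.0849° − 49.0910° = -0.0061°.
1° of latitude = 3600 × 30.90 = 111240 m.
ΔN = Δφ × 111240 = -545.1 m; ΔE = Δλ × 111240 × cos(40.9130°) = -0.0061 × 111240 × 0.755705 = -512.8 m.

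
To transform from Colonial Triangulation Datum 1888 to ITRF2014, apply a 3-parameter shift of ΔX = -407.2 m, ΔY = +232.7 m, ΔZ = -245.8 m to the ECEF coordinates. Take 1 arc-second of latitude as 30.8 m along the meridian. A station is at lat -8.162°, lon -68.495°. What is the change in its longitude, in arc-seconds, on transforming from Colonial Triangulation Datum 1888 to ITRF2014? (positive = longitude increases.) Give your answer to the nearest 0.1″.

Δλ = -9.6″

sin φ = -0.141972, cos φ = 0.989871, sin λ = -0.930386, cos λ = 0.366582.
East component: ΔE = −sin λ·ΔX + cos λ·ΔY = −(-0.930386)(-407.2) + (0.366582)(232.7) = -293.55 m.
1° of latitude spans 3600 × 30.80 = 110880 m; at latitude φ, 1° of longitude spans that × cos φ = 109756.9 m, so Δλ = -293.55 / 109756.9 × 3600 = -9.628″.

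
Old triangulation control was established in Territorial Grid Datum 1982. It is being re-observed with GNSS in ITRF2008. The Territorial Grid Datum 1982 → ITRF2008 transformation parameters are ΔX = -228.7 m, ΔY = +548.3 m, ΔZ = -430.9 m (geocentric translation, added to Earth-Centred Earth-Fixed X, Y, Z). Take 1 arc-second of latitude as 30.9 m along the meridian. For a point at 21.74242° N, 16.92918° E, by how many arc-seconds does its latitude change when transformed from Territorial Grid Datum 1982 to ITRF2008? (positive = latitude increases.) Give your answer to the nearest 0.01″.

Δφ = -12.24″

sin φ = 0.370435, cos φ = 0.928859, sin λ = 0.291189, cos λ = 0.956665.
North component: ΔN = −sin φ cos λ·ΔX − sin φ sin λ·ΔY + cos φ·ΔZ = −(0.370435)(0.956665)(-228.7) − (0.370435)(0.291189)(548.3) + (0.928859)(-430.9) = -378.34 m.
1° of latitude spans 3600 × 30.90 = 111240 m, so Δφ = -378.34 / 111240 × 3600 = -12.244″.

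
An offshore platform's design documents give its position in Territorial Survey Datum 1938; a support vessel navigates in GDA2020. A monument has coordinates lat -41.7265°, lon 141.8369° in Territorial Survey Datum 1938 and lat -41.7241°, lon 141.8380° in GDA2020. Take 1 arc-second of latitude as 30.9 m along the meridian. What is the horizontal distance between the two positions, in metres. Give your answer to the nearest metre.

Δφ = -41.7241° − -41.7265° = +0.0024°; Δλ = 141.8380° − 141.8369° = +0.0011°.
1° of latitude = 3600 × 30.90 = 111240 m.
ΔN = Δφ × 111240 = 267.0 m; ΔE = Δλ × 111240 × cos(-41.7265°) = +0.0011 × 111240 × 0.746330 = 91.3 m.
Distance = √(ΔE² + ΔN²) = √(91.3² + 267.0²) = 282.2 m.

282 m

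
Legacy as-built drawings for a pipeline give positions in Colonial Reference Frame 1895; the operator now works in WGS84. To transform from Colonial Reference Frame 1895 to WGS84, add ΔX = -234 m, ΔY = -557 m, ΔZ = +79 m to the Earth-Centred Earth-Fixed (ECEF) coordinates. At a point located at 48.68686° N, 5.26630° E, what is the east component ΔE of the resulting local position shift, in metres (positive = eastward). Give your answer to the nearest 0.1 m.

At φ = 48.68686°, λ = 5.26630°: sin φ = 0.751113, cos φ = 0.660174, sin λ = 0.091785, cos λ = 0.995779.
ΔE = −sin λ·ΔX + cos λ·ΔY = −(0.091785)·(-234) + (0.995779)·(-557) = -533.17 m.

ΔE = -533.2 m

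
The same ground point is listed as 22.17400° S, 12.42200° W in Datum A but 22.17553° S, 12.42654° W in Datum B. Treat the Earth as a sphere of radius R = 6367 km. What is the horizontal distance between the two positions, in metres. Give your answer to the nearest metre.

Δφ = -22.17553° − -22.17400° = -0.00153°; Δλ = -12.42654° − -12.42200° = -0.00454°.
1° along a meridian = πR/180 = 111125 m.
ΔN = Δφ × 111125 = -170.0 m; ΔE = Δλ × 111125 × cos(-22.17400°) = -0.00454 × 111125 × 0.926042 = -467.2 m.
Distance = √(ΔE² + ΔN²) = √((-467.2)² + (-170.0)²) = 497.2 m.

497 m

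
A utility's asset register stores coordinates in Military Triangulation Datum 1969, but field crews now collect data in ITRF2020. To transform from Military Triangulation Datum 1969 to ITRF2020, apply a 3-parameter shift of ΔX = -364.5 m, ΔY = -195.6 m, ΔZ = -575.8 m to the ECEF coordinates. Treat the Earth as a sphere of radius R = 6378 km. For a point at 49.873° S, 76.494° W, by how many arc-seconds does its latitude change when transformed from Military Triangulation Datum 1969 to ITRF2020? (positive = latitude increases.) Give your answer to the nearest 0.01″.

Δφ = -9.40″

sin φ = -0.764618, cos φ = 0.644484, sin λ = -0.972345, cos λ = 0.233547.
North component: ΔN = −sin φ cos λ·ΔX − sin φ sin λ·ΔY + cos φ·ΔZ = −(-0.764618)(0.233547)(-364.5) − (-0.764618)(-0.972345)(-195.6) + (0.644484)(-575.8) = -290.76 m.
1° of latitude spans πR/180 = 111317 m, so Δφ = -290.76 / 111317 × 3600 = -9.403″.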